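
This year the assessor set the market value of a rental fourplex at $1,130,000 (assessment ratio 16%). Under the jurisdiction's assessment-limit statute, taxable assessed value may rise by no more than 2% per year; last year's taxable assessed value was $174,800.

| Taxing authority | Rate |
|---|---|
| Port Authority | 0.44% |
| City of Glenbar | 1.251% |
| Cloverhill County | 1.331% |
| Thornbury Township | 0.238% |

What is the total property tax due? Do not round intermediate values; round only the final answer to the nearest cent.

$5,812.45

Uncapped assessed value = $1,130,000 × 0.16 = $180,800
Cap limit = $174,800 × 1.02 = $178,296
Taxable assessed value = min($180,800, $178,296) = $178,296 (cap binds)
Port Authority: $178,296 × 0.0044 = $784.5024
City of Glenbar: $178,296 × 0.01251 = $2,230.48296
Cloverhill County: $178,296 × 0.01331 = $2,373.11976
Thornbury Township: $178,296 × 0.00238 = $424.34448
Total = $5,812.4496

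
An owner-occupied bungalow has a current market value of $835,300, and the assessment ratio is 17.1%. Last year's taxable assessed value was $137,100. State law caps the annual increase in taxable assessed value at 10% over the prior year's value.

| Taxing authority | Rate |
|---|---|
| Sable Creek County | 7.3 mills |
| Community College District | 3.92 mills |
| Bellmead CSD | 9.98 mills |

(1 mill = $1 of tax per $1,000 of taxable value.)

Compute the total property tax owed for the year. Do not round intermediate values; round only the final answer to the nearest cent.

$3,028.13

Uncapped assessed value = $835,300 × 0.171 = $142,836.3
Cap limit = $137,100 × 1.1 = $150,810
Taxable assessed value = min($142,836.3, $150,810) = $142,836.3 (cap does not bind)
Sable Creek County: $142,836.3 × 0.0073 = $1,042.70499
Community College District: $142,836.3 × 0.00392 = $559.918296
Bellmead CSD: $142,836.3 × 0.00998 = $1,425.506274
Total = $3,028.12956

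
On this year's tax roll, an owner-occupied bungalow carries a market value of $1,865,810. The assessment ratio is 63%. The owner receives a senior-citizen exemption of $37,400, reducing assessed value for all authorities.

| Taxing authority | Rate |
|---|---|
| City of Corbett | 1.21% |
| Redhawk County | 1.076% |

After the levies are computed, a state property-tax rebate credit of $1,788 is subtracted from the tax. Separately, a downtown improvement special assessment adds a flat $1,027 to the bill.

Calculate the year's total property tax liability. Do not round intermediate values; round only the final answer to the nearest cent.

Assessed value = $1,865,810 × 0.63 = $1,175,460.3
Taxable value = $1,175,460.3 − $37,400 = $1,138,060.3
City of Corbett: $1,138,060.3 × 0.0121 = $13,770.52963
Redhawk County: $1,138,060.3 × 0.01076 = $12,245.528828
Levies subtotal = $26,016.058458
After credit = $26,016.058458 − $1,788 = $24,228.058458
Total = $24,228.058458 + $1,027 = $25,255.058458

$25,255.06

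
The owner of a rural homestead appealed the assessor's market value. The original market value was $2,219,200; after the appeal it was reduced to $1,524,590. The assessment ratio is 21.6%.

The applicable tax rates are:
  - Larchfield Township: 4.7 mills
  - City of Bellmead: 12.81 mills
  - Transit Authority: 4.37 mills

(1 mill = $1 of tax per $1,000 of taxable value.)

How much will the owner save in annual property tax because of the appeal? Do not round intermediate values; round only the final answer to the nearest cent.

$3,282.78

Old assessed value = $2,219,200 × 0.216 = $479,347.2
New assessed value = $1,524,590 × 0.216 = $329,311.44
Combined rate = 0.0047 + 0.01281 + 0.00437 = 0.02188
Old tax = $479,347.2 × 0.02188 = $10,488.116736
New tax = $329,311.44 × 0.02188 = $7,205.3343072
Reduction = $10,488.116736 − $7,205.3343072 = $3,282.7824288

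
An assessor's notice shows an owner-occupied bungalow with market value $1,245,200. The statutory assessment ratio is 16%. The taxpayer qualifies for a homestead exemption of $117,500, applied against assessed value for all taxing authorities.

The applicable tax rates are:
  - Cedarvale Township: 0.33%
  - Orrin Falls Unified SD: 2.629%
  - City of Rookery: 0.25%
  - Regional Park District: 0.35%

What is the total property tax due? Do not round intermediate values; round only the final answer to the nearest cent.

Assessed value = $1,245,200 × 0.16 = $199,232
Taxable value = $199,232 − $117,500 = $81,732
Cedarvale Township: $81,732 × 0.0033 = $269.7156
Orrin Falls Unified SD: $81,732 × 0.02629 = $2,148.73428
City of Rookery: $81,732 × 0.0025 = $204.33
Regional Park District: $81,732 × 0.0035 = $286.062
Total = $269.7156 + $2,148.73428 + $204.33 + $286.062 = $2,908.84188

$2,908.84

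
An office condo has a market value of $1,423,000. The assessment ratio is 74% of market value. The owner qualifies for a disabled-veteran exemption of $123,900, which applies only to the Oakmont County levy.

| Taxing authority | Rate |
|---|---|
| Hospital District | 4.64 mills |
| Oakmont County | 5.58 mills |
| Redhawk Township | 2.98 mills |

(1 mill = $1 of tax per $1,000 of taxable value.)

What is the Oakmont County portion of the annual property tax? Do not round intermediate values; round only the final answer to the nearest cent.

Assessed value = $1,423,000 × 0.74 = $1,053,020
Oakmont County taxable value = $1,053,020 − $123,900 = $929,120
Oakmont County levy = $929,120 × 0.00558 = $5,184.4896

$5,184.49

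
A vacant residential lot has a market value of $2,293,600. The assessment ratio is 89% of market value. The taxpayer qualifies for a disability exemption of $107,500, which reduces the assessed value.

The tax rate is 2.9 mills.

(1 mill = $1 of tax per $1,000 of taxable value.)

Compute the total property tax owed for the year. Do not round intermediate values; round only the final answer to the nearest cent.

$5,608.03

Assessed value = $2,293,600 × 0.89 = $2,041,304
Taxable value = $2,041,304 − $107,500 = $1,933,804
Tax = $1,933,804 × 0.0029 = $5,608.0316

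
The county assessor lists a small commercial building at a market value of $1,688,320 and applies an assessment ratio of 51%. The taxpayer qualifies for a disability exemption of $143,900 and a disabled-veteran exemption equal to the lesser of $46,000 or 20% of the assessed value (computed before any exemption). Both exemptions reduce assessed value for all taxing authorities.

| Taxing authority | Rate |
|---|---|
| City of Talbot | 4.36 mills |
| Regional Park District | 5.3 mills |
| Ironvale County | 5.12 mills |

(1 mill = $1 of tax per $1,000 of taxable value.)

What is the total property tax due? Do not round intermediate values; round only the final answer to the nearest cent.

$9,919.50

Assessed value = $1,688,320 × 0.51 = $861,043.2
Disabled-veteran exemption = min($46,000, 20% × $861,043.2) = min($46,000, $172,208.64) = $46,000 (dollar cap binds)
Taxable value = $861,043.2 − $143,900 − $46,000 = $671,143.2
City of Talbot: $671,143.2 × 0.00436 = $2,926.184352
Regional Park District: $671,143.2 × 0.0053 = $3,557.05896
Ironvale County: $671,143.2 × 0.00512 = $3,436.253184
Total = $9,919.496496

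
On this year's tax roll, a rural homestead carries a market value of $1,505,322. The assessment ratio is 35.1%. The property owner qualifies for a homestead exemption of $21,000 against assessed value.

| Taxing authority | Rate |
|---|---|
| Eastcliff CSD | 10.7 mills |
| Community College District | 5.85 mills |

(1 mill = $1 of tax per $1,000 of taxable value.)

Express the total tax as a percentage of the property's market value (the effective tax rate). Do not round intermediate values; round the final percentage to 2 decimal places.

Assessed value = $1,505,322 × 0.351 = $528,368.022
Taxable value = $528,368.022 − $21,000 = $507,368.022
Eastcliff CSD: $507,368.022 × 0.0107 = $5,428.8378354
Community College District: $507,368.022 × 0.00585 = $2,968.1029287
Total tax = $8,396.9407641
Effective rate = $8,396.9407641 ÷ $1,505,322 = 0.56% of market value

0.56%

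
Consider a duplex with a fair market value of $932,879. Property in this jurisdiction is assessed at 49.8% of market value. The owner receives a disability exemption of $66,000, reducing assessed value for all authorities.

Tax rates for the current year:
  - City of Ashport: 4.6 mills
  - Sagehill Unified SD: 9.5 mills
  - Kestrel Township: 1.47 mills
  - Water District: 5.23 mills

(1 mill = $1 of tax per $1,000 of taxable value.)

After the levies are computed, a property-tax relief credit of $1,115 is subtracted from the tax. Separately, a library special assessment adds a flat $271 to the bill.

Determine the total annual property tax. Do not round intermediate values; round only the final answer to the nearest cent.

$7,446.33

Assessed value = $932,879 × 0.498 = $464,573.742
Taxable value = $464,573.742 − $66,000 = $398,573.742
City of Ashport: $398,573.742 × 0.0046 = $1,833.4392132
Sagehill Unified SD: $398,573.742 × 0.0095 = $3,786.450549
Kestrel Township: $398,573.742 × 0.00147 = $585.90340074
Water District: $398,573.742 × 0.00523 = $2,084.54067066
Levies subtotal = $8,290.3338336
After credit = $8,290.3338336 − $1,115 = $7,175.3338336
Total = $7,175.3338336 + $271 = $7,446.3338336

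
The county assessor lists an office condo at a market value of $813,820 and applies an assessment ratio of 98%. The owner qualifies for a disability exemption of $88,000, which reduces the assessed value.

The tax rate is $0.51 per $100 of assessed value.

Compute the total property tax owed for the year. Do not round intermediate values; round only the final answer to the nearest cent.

$3,618.67

Assessed value = $813,820 × 0.98 = $797,543.6
Taxable value = $797,543.6 − $88,000 = $709,543.6
Tax = $709,543.6 × 0.0051 = $3,618.67236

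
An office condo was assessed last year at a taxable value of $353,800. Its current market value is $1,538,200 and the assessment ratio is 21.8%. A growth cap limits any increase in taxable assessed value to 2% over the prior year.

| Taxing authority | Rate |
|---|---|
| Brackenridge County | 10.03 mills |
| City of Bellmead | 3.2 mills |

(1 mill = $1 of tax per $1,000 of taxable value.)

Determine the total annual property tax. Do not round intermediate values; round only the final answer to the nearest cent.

$4,436.38

Uncapped assessed value = $1,538,200 × 0.218 = $335,327.6
Cap limit = $353,800 × 1.02 = $360,876
Taxable assessed value = min($335,327.6, $360,876) = $335,327.6 (cap does not bind)
Brackenridge County: $335,327.6 × 0.01003 = $3,363.335828
City of Bellmead: $335,327.6 × 0.0032 = $1,073.04832
Total = $4,436.384148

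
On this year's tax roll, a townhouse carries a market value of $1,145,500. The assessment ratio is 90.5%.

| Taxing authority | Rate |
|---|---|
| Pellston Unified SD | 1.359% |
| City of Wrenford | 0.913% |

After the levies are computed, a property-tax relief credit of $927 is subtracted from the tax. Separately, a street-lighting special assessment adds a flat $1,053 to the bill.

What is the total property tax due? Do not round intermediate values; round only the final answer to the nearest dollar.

$23,679

Assessed value = $1,145,500 × 0.905 = $1,036,677.5
Pellston Unified SD: $1,036,677.5 × 0.01359 = $14,088.447225
City of Wrenford: $1,036,677.5 × 0.00913 = $9,464.865575
Levies subtotal = $23,553.3128
After credit = $23,553.3128 − $927 = $22,626.3128
Total = $22,626.3128 + $1,053 = $23,679.3128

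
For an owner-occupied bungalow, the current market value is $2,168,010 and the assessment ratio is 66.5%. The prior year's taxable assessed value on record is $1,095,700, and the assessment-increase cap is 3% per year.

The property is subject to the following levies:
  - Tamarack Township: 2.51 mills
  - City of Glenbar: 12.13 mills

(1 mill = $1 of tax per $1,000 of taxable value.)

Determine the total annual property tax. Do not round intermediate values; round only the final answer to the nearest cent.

$16,522.28

Uncapped assessed value = $2,168,010 × 0.665 = $1,441,726.65
Cap limit = $1,095,700 × 1.03 = $1,128,571
Taxable assessed value = min($1,441,726.65, $1,128,571) = $1,128,571 (cap binds)
Tamarack Township: $1,128,571 × 0.00251 = $2,832.71321
City of Glenbar: $1,128,571 × 0.01213 = $13,689.56623
Total = $16,522.27944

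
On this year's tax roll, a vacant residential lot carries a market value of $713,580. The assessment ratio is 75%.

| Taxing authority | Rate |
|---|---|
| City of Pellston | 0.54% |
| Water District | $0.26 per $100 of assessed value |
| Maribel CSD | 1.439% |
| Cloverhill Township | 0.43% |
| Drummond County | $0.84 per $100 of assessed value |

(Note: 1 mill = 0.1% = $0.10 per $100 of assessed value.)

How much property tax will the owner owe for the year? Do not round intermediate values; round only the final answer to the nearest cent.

Assessed value = $713,580 × 0.75 = $535,185
City of Pellston: $535,185 × 0.0054 = $2,889.999
Water District: $535,185 × 0.0026 = $1,391.481
Maribel CSD: $535,185 × 0.01439 = $7,701.31215
Cloverhill Township: $535,185 × 0.0043 = $2,301.2955
Drummond County: $535,185 × 0.0084 = $4,495.554
Total = $18,779.64165

$18,779.64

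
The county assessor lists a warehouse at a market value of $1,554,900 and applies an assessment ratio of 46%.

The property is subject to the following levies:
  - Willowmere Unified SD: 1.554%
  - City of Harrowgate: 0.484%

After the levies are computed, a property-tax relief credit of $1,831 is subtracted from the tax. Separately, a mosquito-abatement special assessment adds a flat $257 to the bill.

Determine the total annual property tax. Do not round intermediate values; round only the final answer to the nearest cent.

$13,002.88

Assessed value = $1,554,900 × 0.46 = $715,254
Willowmere Unified SD: $715,254 × 0.01554 = $11,115.04716
City of Harrowgate: $715,254 × 0.00484 = $3,461.82936
Levies subtotal = $14,576.87652
After credit = $14,576.87652 − $1,831 = $12,745.87652
Total = $12,745.87652 + $257 = $13,002.87652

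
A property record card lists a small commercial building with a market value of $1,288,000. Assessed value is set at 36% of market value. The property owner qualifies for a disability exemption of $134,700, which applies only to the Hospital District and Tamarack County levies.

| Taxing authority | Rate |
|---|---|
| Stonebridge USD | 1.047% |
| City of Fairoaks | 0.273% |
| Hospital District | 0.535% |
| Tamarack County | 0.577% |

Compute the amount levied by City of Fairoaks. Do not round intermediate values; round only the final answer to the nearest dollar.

Assessed value = $1,288,000 × 0.36 = $463,680
City of Fairoaks taxable value = $463,680 (exemption does not apply)
City of Fairoaks levy = $463,680 × 0.00273 = $1,265.8464

$1,266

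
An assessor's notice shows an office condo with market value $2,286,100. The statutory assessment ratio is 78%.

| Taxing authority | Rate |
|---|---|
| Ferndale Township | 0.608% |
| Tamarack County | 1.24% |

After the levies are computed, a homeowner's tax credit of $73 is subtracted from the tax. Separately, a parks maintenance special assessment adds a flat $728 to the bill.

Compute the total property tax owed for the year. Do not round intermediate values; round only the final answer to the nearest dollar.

Assessed value = $2,286,100 × 0.78 = $1,783,158
Ferndale Township: $1,783,158 × 0.00608 = $10,841.60064
Tamarack County: $1,783,158 × 0.0124 = $22,111.1592
Levies subtotal = $32,952.75984
After credit = $32,952.75984 − $73 = $32,879.75984
Total = $32,879.75984 + $728 = $33,607.75984

$33,608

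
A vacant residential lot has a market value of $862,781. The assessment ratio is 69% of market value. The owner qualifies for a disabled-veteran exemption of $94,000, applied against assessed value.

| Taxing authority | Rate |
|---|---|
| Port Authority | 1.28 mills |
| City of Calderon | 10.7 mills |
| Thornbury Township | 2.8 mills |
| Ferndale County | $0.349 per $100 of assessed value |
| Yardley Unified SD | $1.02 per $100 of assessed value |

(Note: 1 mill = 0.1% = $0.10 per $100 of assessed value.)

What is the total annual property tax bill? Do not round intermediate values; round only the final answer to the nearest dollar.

Assessed value = $862,781 × 0.69 = $595,318.89
Taxable value = $595,318.89 − $94,000 = $501,318.89
Port Authority: $501,318.89 × 0.00128 = $641.6881792
City of Calderon: $501,318.89 × 0.0107 = $5,364.112123
Thornbury Township: $501,318.89 × 0.0028 = $1,403.692892
Ferndale County: $501,318.89 × 0.00349 = $1,749.6029261
Yardley Unified SD: $501,318.89 × 0.0102 = $5,113.452678
Total = $14,272.5487983

$14,273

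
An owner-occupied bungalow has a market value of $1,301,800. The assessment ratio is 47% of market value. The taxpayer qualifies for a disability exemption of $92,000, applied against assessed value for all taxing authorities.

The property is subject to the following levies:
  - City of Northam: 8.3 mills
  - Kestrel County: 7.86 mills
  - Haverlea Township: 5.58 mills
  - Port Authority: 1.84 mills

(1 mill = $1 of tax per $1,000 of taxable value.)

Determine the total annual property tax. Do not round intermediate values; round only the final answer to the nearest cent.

Assessed value = $1,301,800 × 0.47 = $611,846
Taxable value = $611,846 − $92,000 = $519,846
City of Northam: $519,846 × 0.0083 = $4,314.7218
Kestrel County: $519,846 × 0.00786 = $4,085.98956
Haverlea Township: $519,846 × 0.00558 = $2,900.74068
Port Authority: $519,846 × 0.00184 = $956.51664
Total = $4,314.7218 + $4,085.98956 + $2,900.74068 + $956.51664 = $12,257.96868

$12,257.97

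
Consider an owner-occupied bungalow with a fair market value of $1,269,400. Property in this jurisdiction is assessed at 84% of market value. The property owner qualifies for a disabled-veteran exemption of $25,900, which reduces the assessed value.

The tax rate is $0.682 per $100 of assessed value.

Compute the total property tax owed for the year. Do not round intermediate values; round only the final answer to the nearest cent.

$7,095.50

Assessed value = $1,269,400 × 0.84 = $1,066,296
Taxable value = $1,066,296 − $25,900 = $1,040,396
Tax = $1,040,396 × 0.00682 = $7,095.50072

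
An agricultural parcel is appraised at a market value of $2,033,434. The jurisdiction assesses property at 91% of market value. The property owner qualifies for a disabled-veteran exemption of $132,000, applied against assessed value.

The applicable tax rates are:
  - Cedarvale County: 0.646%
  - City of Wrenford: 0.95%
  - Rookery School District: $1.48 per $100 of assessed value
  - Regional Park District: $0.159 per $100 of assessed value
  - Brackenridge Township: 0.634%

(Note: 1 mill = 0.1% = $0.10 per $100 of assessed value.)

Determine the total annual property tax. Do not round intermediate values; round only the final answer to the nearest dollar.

Assessed value = $2,033,434 × 0.91 = $1,850,424.94
Taxable value = $1,850,424.94 − $132,000 = $1,718,424.94
Cedarvale County: $1,718,424.94 × 0.00646 = $11,101.0251124
City of Wrenford: $1,718,424.94 × 0.0095 = $16,325.03693
Rookery School District: $1,718,424.94 × 0.0148 = $25,432.689112
Regional Park District: $1,718,424.94 × 0.00159 = $2,732.2956546
Brackenridge Township: $1,718,424.94 × 0.00634 = $10,894.8141196
Total = $66,485.8609286

$66,486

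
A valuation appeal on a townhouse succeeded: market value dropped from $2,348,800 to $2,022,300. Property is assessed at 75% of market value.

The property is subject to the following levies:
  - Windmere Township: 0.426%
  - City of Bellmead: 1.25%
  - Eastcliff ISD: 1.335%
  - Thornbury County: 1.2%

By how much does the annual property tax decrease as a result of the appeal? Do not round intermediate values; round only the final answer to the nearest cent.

$10,311.69

Old assessed value = $2,348,800 × 0.75 = $1,761,600
New assessed value = $2,022,300 × 0.75 = $1,516,725
Combined rate = 0.00426 + 0.0125 + 0.01335 + 0.012 = 0.04211
Old tax = $1,761,600 × 0.04211 = $74,180.976
New tax = $1,516,725 × 0.04211 = $63,869.28975
Reduction = $74,180.976 − $63,869.28975 = $10,311.68625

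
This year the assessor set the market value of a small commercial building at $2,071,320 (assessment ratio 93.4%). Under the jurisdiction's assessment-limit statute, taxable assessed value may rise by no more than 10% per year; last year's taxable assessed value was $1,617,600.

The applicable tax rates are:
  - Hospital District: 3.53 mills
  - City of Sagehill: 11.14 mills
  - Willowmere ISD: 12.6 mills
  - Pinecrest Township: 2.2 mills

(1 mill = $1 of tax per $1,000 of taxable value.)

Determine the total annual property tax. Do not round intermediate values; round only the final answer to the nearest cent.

$52,437.74

Uncapped assessed value = $2,071,320 × 0.934 = $1,934,612.88
Cap limit = $1,617,600 × 1.1 = $1,779,360
Taxable assessed value = min($1,934,612.88, $1,779,360) = $1,779,360 (cap binds)
Hospital District: $1,779,360 × 0.00353 = $6,281.1408
City of Sagehill: $1,779,360 × 0.01114 = $19,822.0704
Willowmere ISD: $1,779,360 × 0.0126 = $22,419.936
Pinecrest Township: $1,779,360 × 0.0022 = $3,914.592
Total = $52,437.7392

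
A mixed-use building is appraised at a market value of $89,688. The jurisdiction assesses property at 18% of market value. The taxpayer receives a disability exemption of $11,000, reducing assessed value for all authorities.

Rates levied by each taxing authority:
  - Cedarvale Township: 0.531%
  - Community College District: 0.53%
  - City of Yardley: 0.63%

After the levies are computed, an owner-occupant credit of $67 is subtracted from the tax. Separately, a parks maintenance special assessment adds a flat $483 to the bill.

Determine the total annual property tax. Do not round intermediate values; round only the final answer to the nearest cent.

Assessed value = $89,688 × 0.18 = $16,143.84
Taxable value = $16,143.84 − $11,000 = $5,143.84
Cedarvale Township: $5,143.84 × 0.00531 = $27.3137904
Community College District: $5,143.84 × 0.0053 = $27.262352
City of Yardley: $5,143.84 × 0.0063 = $32.406192
Levies subtotal = $86.9823344
After credit = $86.9823344 − $67 = $19.9823344
Total = $19.9823344 + $483 = $502.9823344

$502.98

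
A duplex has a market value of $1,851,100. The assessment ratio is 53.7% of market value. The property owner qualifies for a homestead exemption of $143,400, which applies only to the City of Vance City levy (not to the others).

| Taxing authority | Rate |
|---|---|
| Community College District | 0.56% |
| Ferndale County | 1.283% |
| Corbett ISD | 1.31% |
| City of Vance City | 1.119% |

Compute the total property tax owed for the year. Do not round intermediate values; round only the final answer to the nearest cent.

$40,860.77

Assessed value = $1,851,100 × 0.537 = $994,040.7
Community College District: $994,040.7 × 0.0056 = $5,566.62792
Ferndale County: $994,040.7 × 0.01283 = $12,753.542181
Corbett ISD: $994,040.7 × 0.0131 = $13,021.93317
City of Vance City: ($994,040.7 − $143,400) × 0.01119 = $850,640.7 × 0.01119 = $9,518.669433
Total = $40,860.772704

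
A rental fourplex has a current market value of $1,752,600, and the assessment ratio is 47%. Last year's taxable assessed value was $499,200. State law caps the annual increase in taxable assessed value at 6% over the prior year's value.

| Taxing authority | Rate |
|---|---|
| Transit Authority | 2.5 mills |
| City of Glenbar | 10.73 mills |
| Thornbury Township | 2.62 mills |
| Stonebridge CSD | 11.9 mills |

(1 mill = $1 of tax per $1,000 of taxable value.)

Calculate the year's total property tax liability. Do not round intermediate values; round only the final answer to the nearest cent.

Uncapped assessed value = $1,752,600 × 0.47 = $823,722
Cap limit = $499,200 × 1.06 = $529,152
Taxable assessed value = min($823,722, $529,152) = $529,152 (cap binds)
Transit Authority: $529,152 × 0.0025 = $1,322.88
City of Glenbar: $529,152 × 0.01073 = $5,677.80096
Thornbury Township: $529,152 × 0.00262 = $1,386.37824
Stonebridge CSD: $529,152 × 0.0119 = $6,296.9088
Total = $14,683.968

$14,683.97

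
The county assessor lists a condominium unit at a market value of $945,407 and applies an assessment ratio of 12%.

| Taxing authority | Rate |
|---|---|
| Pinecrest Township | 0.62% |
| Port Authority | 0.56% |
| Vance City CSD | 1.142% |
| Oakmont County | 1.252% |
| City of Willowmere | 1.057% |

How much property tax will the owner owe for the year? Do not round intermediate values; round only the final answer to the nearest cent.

Assessed value = $945,407 × 0.12 = $113,448.84
Pinecrest Township: $113,448.84 × 0.0062 = $703.382808
Port Authority: $113,448.84 × 0.0056 = $635.313504
Vance City CSD: $113,448.84 × 0.01142 = $1,295.5857528
Oakmont County: $113,448.84 × 0.01252 = $1,420.3794768
City of Willowmere: $113,448.84 × 0.01057 = $1,199.1542388
Total = $703.382808 + $635.313504 + $1,295.5857528 + $1,420.3794768 + $1,199.1542388 = $5,253.8157804

$5,253.82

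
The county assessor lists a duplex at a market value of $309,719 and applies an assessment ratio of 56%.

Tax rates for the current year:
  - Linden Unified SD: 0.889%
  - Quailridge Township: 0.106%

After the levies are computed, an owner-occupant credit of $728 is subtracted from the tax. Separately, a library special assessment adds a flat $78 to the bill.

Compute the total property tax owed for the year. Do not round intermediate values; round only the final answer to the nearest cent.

$1,075.75

Assessed value = $309,719 × 0.56 = $173,442.64
Linden Unified SD: $173,442.64 × 0.00889 = $1,541.9050696
Quailridge Township: $173,442.64 × 0.00106 = $183.8491984
Levies subtotal = $1,725.754268
After credit = $1,725.754268 − $728 = $997.754268
Total = $997.754268 + $78 = $1,075.754268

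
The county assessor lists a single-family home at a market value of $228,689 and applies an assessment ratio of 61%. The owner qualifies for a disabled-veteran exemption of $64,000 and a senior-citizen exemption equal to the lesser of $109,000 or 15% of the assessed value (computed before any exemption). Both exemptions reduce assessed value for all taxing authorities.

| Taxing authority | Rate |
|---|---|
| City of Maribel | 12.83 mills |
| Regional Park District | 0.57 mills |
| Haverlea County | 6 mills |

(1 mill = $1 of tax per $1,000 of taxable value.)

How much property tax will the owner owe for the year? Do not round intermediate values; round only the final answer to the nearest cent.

$1,058.76

Assessed value = $228,689 × 0.61 = $139,500.29
Senior-citizen exemption = min($109,000, 15% × $139,500.29) = min($109,000, $20,925.0435) = $20,925.0435 (percentage binds)
Taxable value = $139,500.29 − $64,000 − $20,925.0435 = $54,575.2465
City of Maribel: $54,575.2465 × 0.01283 = $700.200412595
Regional Park District: $54,575.2465 × 0.00057 = $31.107890505
Haverlea County: $54,575.2465 × 0.006 = $327.451479
Total = $1,058.7597821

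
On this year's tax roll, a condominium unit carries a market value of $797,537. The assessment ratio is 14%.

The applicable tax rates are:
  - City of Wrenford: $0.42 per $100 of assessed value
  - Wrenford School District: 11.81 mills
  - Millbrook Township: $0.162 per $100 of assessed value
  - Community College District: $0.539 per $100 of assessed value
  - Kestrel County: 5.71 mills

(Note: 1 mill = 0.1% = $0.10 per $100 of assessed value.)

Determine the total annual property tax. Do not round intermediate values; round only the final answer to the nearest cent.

Assessed value = $797,537 × 0.14 = $111,655.18
City of Wrenford: $111,655.18 × 0.0042 = $468.951756
Wrenford School District: $111,655.18 × 0.01181 = $1,318.6476758
Millbrook Township: $111,655.18 × 0.00162 = $180.8813916
Community College District: $111,655.18 × 0.00539 = $601.8214202
Kestrel County: $111,655.18 × 0.00571 = $637.5510778
Total = $3,207.8533214

$3,207.85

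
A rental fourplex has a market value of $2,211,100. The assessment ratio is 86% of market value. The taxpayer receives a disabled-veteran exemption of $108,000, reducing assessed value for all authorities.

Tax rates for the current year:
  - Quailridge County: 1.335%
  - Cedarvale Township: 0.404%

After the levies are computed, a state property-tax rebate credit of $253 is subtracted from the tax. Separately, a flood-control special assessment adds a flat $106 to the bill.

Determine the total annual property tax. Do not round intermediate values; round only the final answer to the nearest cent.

$31,042.76

Assessed value = $2,211,100 × 0.86 = $1,901,546
Taxable value = $1,901,546 − $108,000 = $1,793,546
Quailridge County: $1,793,546 × 0.01335 = $23,943.8391
Cedarvale Township: $1,793,546 × 0.00404 = $7,245.92584
Levies subtotal = $31,189.76494
After credit = $31,189.76494 − $253 = $30,936.76494
Total = $30,936.76494 + $106 = $31,042.76494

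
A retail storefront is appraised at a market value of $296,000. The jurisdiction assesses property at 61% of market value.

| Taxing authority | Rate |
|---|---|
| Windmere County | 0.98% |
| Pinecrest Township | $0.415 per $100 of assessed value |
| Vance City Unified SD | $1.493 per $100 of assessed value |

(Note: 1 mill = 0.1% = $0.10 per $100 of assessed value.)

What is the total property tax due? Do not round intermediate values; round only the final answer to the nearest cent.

$5,214.57

Assessed value = $296,000 × 0.61 = $180,560
Windmere County: $180,560 × 0.0098 = $1,769.488
Pinecrest Township: $180,560 × 0.00415 = $749.324
Vance City Unified SD: $180,560 × 0.01493 = $2,695.7608
Total = $5,214.5728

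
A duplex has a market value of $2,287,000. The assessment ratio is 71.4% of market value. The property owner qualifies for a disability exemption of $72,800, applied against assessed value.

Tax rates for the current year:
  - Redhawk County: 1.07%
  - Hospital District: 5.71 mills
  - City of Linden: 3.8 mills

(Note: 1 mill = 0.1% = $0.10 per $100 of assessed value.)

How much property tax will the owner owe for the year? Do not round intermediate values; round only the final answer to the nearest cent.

$31,529.98

Assessed value = $2,287,000 × 0.714 = $1,632,918
Taxable value = $1,632,918 − $72,800 = $1,560,118
Redhawk County: $1,560,118 × 0.0107 = $16,693.2626
Hospital District: $1,560,118 × 0.00571 = $8,908.27378
City of Linden: $1,560,118 × 0.0038 = $5,928.4484
Total = $31,529.98478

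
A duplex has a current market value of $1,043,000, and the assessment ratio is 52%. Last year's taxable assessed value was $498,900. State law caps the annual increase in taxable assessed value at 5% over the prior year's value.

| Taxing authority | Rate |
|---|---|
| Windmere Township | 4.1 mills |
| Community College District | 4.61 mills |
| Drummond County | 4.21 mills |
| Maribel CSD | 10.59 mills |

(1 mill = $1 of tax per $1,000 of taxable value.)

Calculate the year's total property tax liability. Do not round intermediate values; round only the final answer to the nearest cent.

Uncapped assessed value = $1,043,000 × 0.52 = $542,360
Cap limit = $498,900 × 1.05 = $523,845
Taxable assessed value = min($542,360, $523,845) = $523,845 (cap binds)
Windmere Township: $523,845 × 0.0041 = $2,147.7645
Community College District: $523,845 × 0.00461 = $2,414.92545
Drummond County: $523,845 × 0.00421 = $2,205.38745
Maribel CSD: $523,845 × 0.01059 = $5,547.51855
Total = $12,315.59595

$12,315.60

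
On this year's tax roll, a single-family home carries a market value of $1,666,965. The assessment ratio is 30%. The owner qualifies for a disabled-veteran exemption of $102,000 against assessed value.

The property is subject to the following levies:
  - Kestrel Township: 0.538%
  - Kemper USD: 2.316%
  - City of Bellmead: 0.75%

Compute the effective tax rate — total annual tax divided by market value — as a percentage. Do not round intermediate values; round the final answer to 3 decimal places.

0.861%

Assessed value = $1,666,965 × 0.3 = $500,089.5
Taxable value = $500,089.5 − $102,000 = $398,089.5
Kestrel Township: $398,089.5 × 0.00538 = $2,141.72151
Kemper USD: $398,089.5 × 0.02316 = $9,219.75282
City of Bellmead: $398,089.5 × 0.0075 = $2,985.67125
Total tax = $14,347.14558
Effective rate = $14,347.14558 ÷ $1,666,965 = 0.861% of market value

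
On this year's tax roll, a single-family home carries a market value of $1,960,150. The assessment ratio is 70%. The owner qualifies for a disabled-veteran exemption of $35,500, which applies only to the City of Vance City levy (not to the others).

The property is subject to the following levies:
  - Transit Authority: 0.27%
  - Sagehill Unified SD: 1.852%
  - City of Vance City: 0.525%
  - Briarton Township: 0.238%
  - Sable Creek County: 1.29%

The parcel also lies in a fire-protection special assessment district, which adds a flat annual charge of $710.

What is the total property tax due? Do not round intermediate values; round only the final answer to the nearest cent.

Assessed value = $1,960,150 × 0.7 = $1,372,105
Transit Authority: $1,372,105 × 0.0027 = $3,704.6835
Sagehill Unified SD: $1,372,105 × 0.01852 = $25,411.3846
City of Vance City: ($1,372,105 − $35,500) × 0.00525 = $1,336,605 × 0.00525 = $7,017.17625
Briarton Township: $1,372,105 × 0.00238 = $3,265.6099
Sable Creek County: $1,372,105 × 0.0129 = $17,700.1545
Levies subtotal = $57,099.00875
Total = $57,099.00875 + $710 = $57,809.00875

$57,809.01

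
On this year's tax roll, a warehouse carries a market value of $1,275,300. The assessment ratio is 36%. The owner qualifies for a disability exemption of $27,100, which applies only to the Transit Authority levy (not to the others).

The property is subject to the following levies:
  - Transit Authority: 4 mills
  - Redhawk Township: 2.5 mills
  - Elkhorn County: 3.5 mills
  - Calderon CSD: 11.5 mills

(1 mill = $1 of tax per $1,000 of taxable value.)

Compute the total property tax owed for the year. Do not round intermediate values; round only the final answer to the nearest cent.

Assessed value = $1,275,300 × 0.36 = $459,108
Transit Authority: ($459,108 − $27,100) × 0.004 = $432,008 × 0.004 = $1,728.032
Redhawk Township: $459,108 × 0.0025 = $1,147.77
Elkhorn County: $459,108 × 0.0035 = $1,606.878
Calderon CSD: $459,108 × 0.0115 = $5,279.742
Total = $9,762.422

$9,762.42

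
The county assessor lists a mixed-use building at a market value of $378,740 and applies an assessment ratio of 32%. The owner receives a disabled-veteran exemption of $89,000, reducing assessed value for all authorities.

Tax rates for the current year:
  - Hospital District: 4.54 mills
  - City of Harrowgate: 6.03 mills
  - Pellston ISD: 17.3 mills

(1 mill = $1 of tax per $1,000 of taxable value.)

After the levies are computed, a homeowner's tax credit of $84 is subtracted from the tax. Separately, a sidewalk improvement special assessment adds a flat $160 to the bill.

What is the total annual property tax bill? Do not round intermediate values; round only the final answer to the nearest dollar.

$973

Assessed value = $378,740 × 0.32 = $121,196.8
Taxable value = $121,196.8 − $89,000 = $32,196.8
Hospital District: $32,196.8 × 0.00454 = $146.173472
City of Harrowgate: $32,196.8 × 0.00603 = $194.146704
Pellston ISD: $32,196.8 × 0.0173 = $557.00464
Levies subtotal = $897.324816
After credit = $897.324816 − $84 = $813.324816
Total = $813.324816 + $160 = $973.324816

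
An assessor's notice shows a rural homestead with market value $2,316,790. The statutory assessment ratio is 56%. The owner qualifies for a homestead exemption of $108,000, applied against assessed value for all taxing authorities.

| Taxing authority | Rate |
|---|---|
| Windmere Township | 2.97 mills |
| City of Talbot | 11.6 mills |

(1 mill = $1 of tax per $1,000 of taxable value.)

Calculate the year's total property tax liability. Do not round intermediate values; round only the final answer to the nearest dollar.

$17,330

Assessed value = $2,316,790 × 0.56 = $1,297,402.4
Taxable value = $1,297,402.4 − $108,000 = $1,189,402.4
Windmere Township: $1,189,402.4 × 0.00297 = $3,532.525128
City of Talbot: $1,189,402.4 × 0.0116 = $13,797.06784
Total = $3,532.525128 + $13,797.06784 = $17,329.592968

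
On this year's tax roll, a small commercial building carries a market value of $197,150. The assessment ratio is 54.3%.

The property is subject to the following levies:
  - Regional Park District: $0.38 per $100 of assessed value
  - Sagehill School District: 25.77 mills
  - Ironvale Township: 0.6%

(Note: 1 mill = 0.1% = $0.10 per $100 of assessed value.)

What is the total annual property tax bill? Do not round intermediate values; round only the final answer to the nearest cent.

$3,807.86

Assessed value = $197,150 × 0.543 = $107,052.45
Regional Park District: $107,052.45 × 0.0038 = $406.79931
Sagehill School District: $107,052.45 × 0.02577 = $2,758.7416365
Ironvale Township: $107,052.45 × 0.006 = $642.3147
Total = $3,807.8556465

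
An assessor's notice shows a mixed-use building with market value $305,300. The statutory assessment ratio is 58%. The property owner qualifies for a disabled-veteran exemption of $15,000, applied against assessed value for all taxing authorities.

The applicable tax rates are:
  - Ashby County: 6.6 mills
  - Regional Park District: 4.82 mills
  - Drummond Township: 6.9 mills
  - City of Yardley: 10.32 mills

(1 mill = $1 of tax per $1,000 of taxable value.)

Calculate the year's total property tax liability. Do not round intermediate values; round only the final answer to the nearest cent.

Assessed value = $305,300 × 0.58 = $177,074
Taxable value = $177,074 − $15,000 = $162,074
Ashby County: $162,074 × 0.0066 = $1,069.6884
Regional Park District: $162,074 × 0.00482 = $781.19668
Drummond Township: $162,074 × 0.0069 = $1,118.3106
City of Yardley: $162,074 × 0.01032 = $1,672.60368
Total = $1,069.6884 + $781.19668 + $1,118.3106 + $1,672.60368 = $4,641.79936

$4,641.80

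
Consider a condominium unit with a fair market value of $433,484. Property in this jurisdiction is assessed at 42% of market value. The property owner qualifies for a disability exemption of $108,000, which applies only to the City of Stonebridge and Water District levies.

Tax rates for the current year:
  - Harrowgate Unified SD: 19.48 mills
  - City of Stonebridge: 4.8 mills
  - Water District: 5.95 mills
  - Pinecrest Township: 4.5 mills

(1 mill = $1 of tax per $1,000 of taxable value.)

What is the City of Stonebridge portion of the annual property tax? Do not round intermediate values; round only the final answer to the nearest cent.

$355.50

Assessed value = $433,484 × 0.42 = $182,063.28
City of Stonebridge taxable value = $182,063.28 − $108,000 = $74,063.28
City of Stonebridge levy = $74,063.28 × 0.0048 = $355.503744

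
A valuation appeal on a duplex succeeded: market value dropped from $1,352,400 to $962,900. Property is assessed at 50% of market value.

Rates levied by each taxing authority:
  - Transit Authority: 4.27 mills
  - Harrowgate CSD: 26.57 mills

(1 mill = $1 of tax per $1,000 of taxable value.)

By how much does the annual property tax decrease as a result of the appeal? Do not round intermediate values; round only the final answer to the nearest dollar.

$6,006

Old assessed value = $1,352,400 × 0.5 = $676,200
New assessed value = $962,900 × 0.5 = $481,450
Combined rate = 0.00427 + 0.02657 = 0.03084
Old tax = $676,200 × 0.03084 = $20,854.008
New tax = $481,450 × 0.03084 = $14,847.918
Reduction = $20,854.008 − $14,847.918 = $6,006.09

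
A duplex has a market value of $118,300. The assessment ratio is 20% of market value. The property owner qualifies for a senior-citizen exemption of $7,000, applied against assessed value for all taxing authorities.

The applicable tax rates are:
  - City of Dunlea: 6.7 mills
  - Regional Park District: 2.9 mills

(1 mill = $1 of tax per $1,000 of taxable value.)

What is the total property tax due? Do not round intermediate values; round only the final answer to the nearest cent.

Assessed value = $118,300 × 0.2 = $23,660
Taxable value = $23,660 − $7,000 = $16,660
City of Dunlea: $16,660 × 0.0067 = $111.622
Regional Park District: $16,660 × 0.0029 = $48.314
Total = $111.622 + $48.314 = $159.936

$159.94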